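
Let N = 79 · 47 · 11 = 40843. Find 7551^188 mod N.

2039

Mod 79: 7551 ≡ 46; by Fermat, exponent reduces to 188 mod 78 = 32; 46^32 ≡ 64 (mod 79).
Mod 47: 7551 ≡ 31; by Fermat, exponent reduces to 188 mod 46 = 4; 31^4 ≡ 18 (mod 47).
Mod 11: 7551 ≡ 5; by Fermat, exponent reduces to 188 mod 10 = 8; 5^8 ≡ 4 (mod 11).
Combine by CRT: x ≡ 64 (mod 79), x ≡ 18 (mod 47), x ≡ 4 (mod 11) ⇒ x ≡ 2039 (mod 40843).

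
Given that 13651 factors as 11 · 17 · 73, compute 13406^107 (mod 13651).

3709

Mod 11: 13406 ≡ 8; by Fermat, exponent reduces to 107 mod 10 = 7; 8^7 ≡ 2 (mod 11).
Mod 17: 13406 ≡ 10; by Fermat, exponent reduces to 107 mod 16 = 11; 10^11 ≡ 3 (mod 17).
Mod 73: 13406 ≡ 47; by Fermat, exponent reduces to 107 mod 72 = 35; 47^35 ≡ 59 (mod 73).
Combine by CRT: x ≡ 2 (mod 11), x ≡ 3 (mod 17), x ≡ 59 (mod 73) ⇒ x ≡ 3709 (mod 13651).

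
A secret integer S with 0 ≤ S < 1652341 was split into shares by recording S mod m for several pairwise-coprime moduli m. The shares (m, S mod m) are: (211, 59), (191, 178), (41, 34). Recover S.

The moduli are pairwise coprime; N = 211·191·41 = 1652341.
N/211 = 7831; 7831 ≡ 24 (mod 211); 24·44 ≡ 1, so inverse 44.
N/191 = 8651; 8651 ≡ 56 (mod 191); 56·58 ≡ 1, so inverse 58.
N/41 = 40301; 40301 ≡ 39 (mod 41); 39·20 ≡ 1, so inverse 20.
S ≡ 59·7831·44 + 178·8651·58 + 34·40301·20 = 137046880.
137046880 mod 1652341 = 1554918.

1554918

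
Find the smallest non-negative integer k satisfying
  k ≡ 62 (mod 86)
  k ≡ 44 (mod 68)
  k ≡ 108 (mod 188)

Combine the congruences pairwise.
gcd(86, 68) = 2 and 2 | (44 − 62), so the pair is consistent; merging gives k ≡ 2900 (mod 2924), where 2924 = lcm(86, 68).
gcd(2924, 188) = 4 and 4 | (108 − 2900), so the pair is consistent; merging gives k ≡ 93544 (mod 137428), where 137428 = lcm(2924, 188).
The solution is unique modulo lcm(86, 68, 188) = 137428.

93544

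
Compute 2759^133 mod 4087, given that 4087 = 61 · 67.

Mod 61: 2759 ≡ 14; by Fermat, exponent reduces to 133 mod 60 = 13; 14^13 ≡ 14 (mod 61).
Mod 67: 2759 ≡ 12; by Fermat, exponent reduces to 133 mod 66 = 1; 12^1 ≡ 12 (mod 67).
Combine by CRT: x ≡ 14 (mod 61), x ≡ 12 (mod 67) ⇒ x ≡ 2759 (mod 4087).

2759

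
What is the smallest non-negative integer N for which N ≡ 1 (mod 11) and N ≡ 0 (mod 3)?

12

Combine the congruences pairwise.
From N ≡ 1 (mod 11) write N = 1 + 11t. Substituting into N ≡ 0 (mod 3) gives 11t ≡ 2 (mod 3), and since 2⁻¹ ≡ 2 (mod 3), t ≡ 1. Hence N ≡ 1 + 11·1 = 12 (mod 33).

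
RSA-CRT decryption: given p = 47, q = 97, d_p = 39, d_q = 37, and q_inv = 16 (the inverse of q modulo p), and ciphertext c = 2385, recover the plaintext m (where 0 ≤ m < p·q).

m₁ = c^(d_p) mod p: c ≡ 35 (mod 47), and 35^39 mod 47 = 19.
m₂ = c^(d_q) mod q: c ≡ 57 (mod 97), and 57^37 mod 97 = 38.
h = q_inv·(m₁ − m₂) mod p = 16·(19 − 38) mod 47 = 25.
m = m₂ + h·q = 38 + 25·97 = 2463.

2463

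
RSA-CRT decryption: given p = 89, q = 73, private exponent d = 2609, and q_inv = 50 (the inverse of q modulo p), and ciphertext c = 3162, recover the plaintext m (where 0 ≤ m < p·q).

6151

d_p = d mod (p−1) = 2609 mod 88 = 57; d_q = d mod (q−1) = 17.
m₁ = c^(d_p) mod p: c ≡ 47 (mod 89), and 47^57 mod 89 = 10.
m₂ = c^(d_q) mod q: c ≡ 23 (mod 73), and 23^17 mod 73 = 19.
h = q_inv·(m₁ − m₂) mod p = 50·(10 − 19) mod 89 = 84.
m = m₂ + h·q = 19 + 84·73 = 6151.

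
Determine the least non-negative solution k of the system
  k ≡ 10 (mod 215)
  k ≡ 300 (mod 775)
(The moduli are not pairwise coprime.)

gcd(215, 775) = 5 and 5 | (300 − 10), so the pair is consistent; merging gives k ≡ 8825 (mod 33325), where 33325 = lcm(215, 775).
The solution is unique modulo lcm(215, 775) = 33325.

8825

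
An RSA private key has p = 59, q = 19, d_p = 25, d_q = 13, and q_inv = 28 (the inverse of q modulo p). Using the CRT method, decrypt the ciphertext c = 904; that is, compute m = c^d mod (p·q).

1056

m₁ = c^(d_p) mod p: c ≡ 19 (mod 59), and 19^25 mod 59 = 53.
m₂ = c^(d_q) mod q: c ≡ 11 (mod 19), and 11^13 mod 19 = 11.
h = q_inv·(m₁ − m₂) mod p = 28·(53 − 11) mod 59 = 55.
m = m₂ + h·q = 11 + 55·19 = 1056.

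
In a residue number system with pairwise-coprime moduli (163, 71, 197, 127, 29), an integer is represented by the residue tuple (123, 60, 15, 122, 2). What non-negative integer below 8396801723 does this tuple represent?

From x ≡ 123 (mod 163) write x = 123 + 163t. Substituting into x ≡ 60 (mod 71) gives 163t ≡ 8 (mod 71), and since 21⁻¹ ≡ 44 (mod 71), t ≡ 68. Hence x ≡ 123 + 163·68 = 11207 (mod 11573).
From x ≡ 11207 (mod 11573) write x = 11207 + 11573t. Substituting into x ≡ 15 (mod 197) gives 11573t ≡ 37 (mod 197), and since 147⁻¹ ≡ 130 (mod 197), t ≡ 82. Hence x ≡ 11207 + 11573·82 = 960193 (mod 2279881).
From x ≡ 960193 (mod 2279881) write x = 960193 + 2279881t. Substituting into x ≡ 122 (mod 127) gives 2279881t ≡ 49 (mod 127), and since 104⁻¹ ≡ 11 (mod 127), t ≡ 31. Hence x ≡ 960193 + 2279881·31 = 71636504 (mod 289544887).
From x ≡ 71636504 (mod 289544887) write x = 71636504 + 289544887t. Substituting into x ≡ 2 (mod 29) gives 289544887t ≡ 23 (mod 29), and since 13⁻¹ ≡ 9 (mod 29), t ≡ 4. Hence x ≡ 71636504 + 289544887·4 = 1229816052 (mod 8396801723).

1229816052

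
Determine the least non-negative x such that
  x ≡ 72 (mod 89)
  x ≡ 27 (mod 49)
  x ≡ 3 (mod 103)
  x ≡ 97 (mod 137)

2028382

The moduli are pairwise coprime; N = 89·49·103·137 = 61538071.
N/89 = 691439; 691439 ≡ 87 (mod 89); 87·44 ≡ 1, so inverse 44.
N/49 = 1255879; 1255879 ≡ 9 (mod 49); 9·11 ≡ 1, so inverse 11.
N/103 = 597457; 597457 ≡ 57 (mod 103); 57·47 ≡ 1, so inverse 47.
N/137 = 449183; 449183 ≡ 97 (mod 137); 97·113 ≡ 1, so inverse 113.
x ≡ 72·691439·44 + 27·1255879·11 + 3·597457·47 + 97·449183·113 = 7571211115.
7571211115 mod 61538071 = 2028382.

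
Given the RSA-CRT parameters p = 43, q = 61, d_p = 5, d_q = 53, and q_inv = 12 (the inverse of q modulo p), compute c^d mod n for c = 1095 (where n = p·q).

m₁ = c^(d_p) mod p: c ≡ 20 (mod 43), and 20^5 mod 43 = 26.
m₂ = c^(d_q) mod q: c ≡ 58 (mod 61), and 58^53 mod 61 = 34.
h = q_inv·(m₁ − m₂) mod p = 12·(26 − 34) mod 43 = 33.
m = m₂ + h·q = 34 + 33·61 = 2047.

2047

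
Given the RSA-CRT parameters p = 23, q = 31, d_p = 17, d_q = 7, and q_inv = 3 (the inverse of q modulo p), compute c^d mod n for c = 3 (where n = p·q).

m₁ = c^(d_p) mod p: c ≡ 3 (mod 23), and 3^17 mod 23 = 16.
m₂ = c^(d_q) mod q: c ≡ 3 (mod 31), and 3^7 mod 31 = 17.
h = q_inv·(m₁ − m₂) mod p = 3·(16 − 17) mod 23 = 20.
m = m₂ + h·q = 17 + 20·31 = 637.

637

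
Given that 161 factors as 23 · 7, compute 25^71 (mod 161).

Mod 23: 25 ≡ 2; by Fermat, exponent reduces to 71 mod 22 = 5; 2^5 ≡ 9 (mod 23).
Mod 7: 25 ≡ 4; by Fermat, exponent reduces to 71 mod 6 = 5; 4^5 ≡ 2 (mod 7).
Combine by CRT: x ≡ 9 (mod 23), x ≡ 2 (mod 7) ⇒ x ≡ 9 (mod 161).

9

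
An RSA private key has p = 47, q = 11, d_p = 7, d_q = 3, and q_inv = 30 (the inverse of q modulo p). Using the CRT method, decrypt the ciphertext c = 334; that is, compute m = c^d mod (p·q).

152

m₁ = c^(d_p) mod p: c ≡ 5 (mod 47), and 5^7 mod 47 = 11.
m₂ = c^(d_q) mod q: c ≡ 4 (mod 11), and 4^3 mod 11 = 9.
h = q_inv·(m₁ − m₂) mod p = 30·(11 − 9) mod 47 = 13.
m = m₂ + h·q = 9 + 13·11 = 152.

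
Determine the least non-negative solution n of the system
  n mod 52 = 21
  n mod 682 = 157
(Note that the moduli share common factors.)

Combine the congruences pairwise.
gcd(52, 682) = 2 and 2 | (157 − 21), so the pair is consistent; merging gives n ≡ 8341 (mod 17732), where 17732 = lcm(52, 682).
The solution is unique modulo lcm(52, 682) = 17732.

8341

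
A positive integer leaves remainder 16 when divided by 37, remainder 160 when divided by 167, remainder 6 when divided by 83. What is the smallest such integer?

223940

From x ≡ 16 (mod 37) write x = 16 + 37t. Substituting into x ≡ 160 (mod 167) gives 37t ≡ 144 (mod 167), and since 37⁻¹ ≡ 158 (mod 167), t ≡ 40. Hence x ≡ 16 + 37·40 = 1496 (mod 6179).
From x ≡ 1496 (mod 6179) write x = 1496 + 6179t. Substituting into x ≡ 6 (mod 83) gives 6179t ≡ 4 (mod 83), and since 37⁻¹ ≡ 9 (mod 83), t ≡ 36. Hence x ≡ 1496 + 6179·36 = 223940 (mod 512857).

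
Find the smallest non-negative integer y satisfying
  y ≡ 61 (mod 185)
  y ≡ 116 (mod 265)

gcd(185, 265) = 5 and 5 | (116 − 61), so the pair is consistent; merging gives y ≡ 9126 (mod 9805), where 9805 = lcm(185, 265).
The solution is unique modulo lcm(185, 265) = 9805.

9126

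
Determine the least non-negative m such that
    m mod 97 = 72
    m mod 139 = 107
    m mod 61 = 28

The moduli are pairwise coprime; N = 97·139·61 = 822463.
N/97 = 8479; 8479 ≡ 40 (mod 97); 40·17 ≡ 1, so inverse 17.
N/139 = 5917; 5917 ≡ 79 (mod 139); 79·44 ≡ 1, so inverse 44.
N/61 = 13483; 13483 ≡ 2 (mod 61); 2·31 ≡ 1, so inverse 31.
m ≡ 72·8479·17 + 107·5917·44 + 28·13483·31 = 49938776.
49938776 mod 822463 = 590996.

590996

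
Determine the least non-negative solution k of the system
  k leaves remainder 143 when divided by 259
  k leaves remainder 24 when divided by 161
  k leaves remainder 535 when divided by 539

43655

gcd(259, 161) = 7 and 7 | (24 − 143), so the pair is consistent; merging gives k ≡ 1956 (mod 5957), where 5957 = lcm(259, 161).
gcd(5957, 539) = 7 and 7 | (535 − 1956), so the pair is consistent; merging gives k ≡ 43655 (mod 458689), where 458689 = lcm(5957, 539).
The solution is unique modulo lcm(259, 161, 539) = 458689.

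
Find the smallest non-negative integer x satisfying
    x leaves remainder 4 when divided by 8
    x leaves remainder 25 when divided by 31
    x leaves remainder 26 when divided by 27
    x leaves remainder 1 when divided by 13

The moduli are pairwise coprime; N = 8·31·27·13 = 87048.
N/8 = 10881; 10881 ≡ 1 (mod 8), inverse 1.
N/31 = 2808; 2808 ≡ 18 (mod 31); 18·19 ≡ 1, so inverse 19.
N/27 = 3224; 3224 ≡ 11 (mod 27); 11·5 ≡ 1, so inverse 5.
N/13 = 6696; 6696 ≡ 1 (mod 13), inverse 1.
x ≡ 4·10881·1 + 25·2808·19 + 26·3224·5 + 1·6696·1 = 1803140.
1803140 mod 87048 = 62180.

62180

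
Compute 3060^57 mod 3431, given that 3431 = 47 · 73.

Mod 47: 3060 ≡ 5; by Fermat, exponent reduces to 57 mod 46 = 11; 5^11 ≡ 13 (mod 47).
Mod 73: 3060 ≡ 67; 67^57 ≡ 70 (mod 73).
Combine by CRT: x ≡ 13 (mod 47), x ≡ 70 (mod 73) ⇒ x ≡ 3209 (mod 3431).

3209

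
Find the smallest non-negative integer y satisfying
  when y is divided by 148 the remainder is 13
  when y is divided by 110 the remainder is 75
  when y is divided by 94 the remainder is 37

116785

gcd(148, 110) = 2 and 2 | (75 − 13), so the pair is consistent; merging gives y ≡ 2825 (mod 8140), where 8140 = lcm(148, 110).
gcd(8140, 94) = 2 and 2 | (37 − 2825), so the pair is consistent; merging gives y ≡ 116785 (mod 382580), where 382580 = lcm(8140, 94).
The solution is unique modulo lcm(148, 110, 94) = 382580.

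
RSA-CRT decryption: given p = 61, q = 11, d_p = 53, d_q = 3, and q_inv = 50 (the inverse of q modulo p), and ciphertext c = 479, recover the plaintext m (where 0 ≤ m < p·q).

m₁ = c^(d_p) mod p: c ≡ 52 (mod 61), and 52^53 mod 61 = 3.
m₂ = c^(d_q) mod q: c ≡ 6 (mod 11), and 6^3 mod 11 = 7.
h = q_inv·(m₁ − m₂) mod p = 50·(3 − 7) mod 61 = 44.
m = m₂ + h·q = 7 + 44·11 = 491.

491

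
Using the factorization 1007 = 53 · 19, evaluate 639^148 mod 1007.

Mod 53: 639 ≡ 3; by Fermat, exponent reduces to 148 mod 52 = 44; 3^44 ≡ 24 (mod 53).
Mod 19: 639 ≡ 12; by Fermat, exponent reduces to 148 mod 18 = 4; 12^4 ≡ 7 (mod 19).
Combine by CRT: x ≡ 24 (mod 53), x ≡ 7 (mod 19) ⇒ x ≡ 501 (mod 1007).

501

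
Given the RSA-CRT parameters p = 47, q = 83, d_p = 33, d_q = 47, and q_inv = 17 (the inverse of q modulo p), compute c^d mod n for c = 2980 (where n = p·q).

2769

m₁ = c^(d_p) mod p: c ≡ 19 (mod 47), and 19^33 mod 47 = 43.
m₂ = c^(d_q) mod q: c ≡ 75 (mod 83), and 75^47 mod 83 = 30.
h = q_inv·(m₁ − m₂) mod p = 17·(43 − 30) mod 47 = 33.
m = m₂ + h·q = 30 + 33·83 = 2769.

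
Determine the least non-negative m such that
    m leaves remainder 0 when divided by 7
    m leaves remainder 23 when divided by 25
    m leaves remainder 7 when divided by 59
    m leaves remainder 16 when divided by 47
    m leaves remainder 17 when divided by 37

983773

The moduli are pairwise coprime; N = 7·25·59·47·37 = 17955175.
N/7 = 2565025; 2565025 ≡ 1 (mod 7), inverse 1.
N/25 = 718207; 718207 ≡ 7 (mod 25); 7·18 ≡ 1, so inverse 18.
N/59 = 304325; 304325 ≡ 3 (mod 59); 3·20 ≡ 1, so inverse 20.
N/47 = 382025; 382025 ≡ 9 (mod 47); 9·21 ≡ 1, so inverse 21.
N/37 = 485275; 485275 ≡ 20 (mod 37); 20·13 ≡ 1, so inverse 13.
m ≡ 0·2565025·1 + 23·718207·18 + 7·304325·20 + 16·382025·21 + 17·485275·13 = 575549373.
575549373 mod 17955175 = 983773.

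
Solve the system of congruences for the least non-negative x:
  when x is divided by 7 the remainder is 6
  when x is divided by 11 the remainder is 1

Combine the congruences pairwise.
From x ≡ 6 (mod 7) write x = 6 + 7t. Substituting into x ≡ 1 (mod 11) gives 7t ≡ 6 (mod 11), and since 7⁻¹ ≡ 8 (mod 11), t ≡ 4. Hence x ≡ 6 + 7·4 = 34 (mod 77).

34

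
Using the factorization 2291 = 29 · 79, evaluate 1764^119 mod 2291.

Mod 29: 1764 ≡ 24; by Fermat, exponent reduces to 119 mod 28 = 7; 24^7 ≡ 1 (mod 29).
Mod 79: 1764 ≡ 26; by Fermat, exponent reduces to 119 mod 78 = 41; 26^41 ≡ 44 (mod 79).
Combine by CRT: x ≡ 1 (mod 29), x ≡ 44 (mod 79) ⇒ x ≡ 755 (mod 2291).

755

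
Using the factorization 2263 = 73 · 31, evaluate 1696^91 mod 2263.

1262

Mod 73: 1696 ≡ 17; by Fermat, exponent reduces to 91 mod 72 = 19; 17^19 ≡ 21 (mod 73).
Mod 31: 1696 ≡ 22; by Fermat, exponent reduces to 91 mod 30 = 1; 22^1 ≡ 22 (mod 31).
Combine by CRT: x ≡ 21 (mod 73), x ≡ 22 (mod 31) ⇒ x ≡ 1262 (mod 2263).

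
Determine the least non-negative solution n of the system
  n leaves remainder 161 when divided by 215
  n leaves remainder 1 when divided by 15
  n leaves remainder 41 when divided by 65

gcd(215, 15) = 5 and 5 | (1 − 161), so the pair is consistent; merging gives n ≡ 376 (mod 645), where 645 = lcm(215, 15).
gcd(645, 65) = 5 and 5 | (41 − 376), so the pair is consistent; merging gives n ≡ 1666 (mod 8385), where 8385 = lcm(645, 65).
The solution is unique modulo lcm(215, 15, 65) = 8385.

1666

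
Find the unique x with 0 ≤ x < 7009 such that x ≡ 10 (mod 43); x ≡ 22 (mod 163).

Combine the congruences pairwise.
From x ≡ 10 (mod 43) write x = 10 + 43t. Substituting into x ≡ 22 (mod 163) gives 43t ≡ 12 (mod 163), and since 43⁻¹ ≡ 91 (mod 163), t ≡ 114. Hence x ≡ 10 + 43·114 = 4912 (mod 7009).

4912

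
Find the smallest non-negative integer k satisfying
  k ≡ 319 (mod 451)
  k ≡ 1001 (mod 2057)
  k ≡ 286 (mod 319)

945164

Combine the congruences pairwise.
gcd(451, 2057) = 11 and 11 | (1001 − 319), so the pair is consistent; merging gives k ≡ 17457 (mod 84337), where 84337 = lcm(451, 2057).
gcd(84337, 319) = 11 and 11 | (286 − 17457), so the pair is consistent; merging gives k ≡ 945164 (mod 2445773), where 2445773 = lcm(84337, 319).
The solution is unique modulo lcm(451, 2057, 319) = 2445773.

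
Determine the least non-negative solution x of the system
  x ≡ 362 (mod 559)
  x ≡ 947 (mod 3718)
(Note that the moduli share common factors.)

12101

gcd(559, 3718) = 13 and 13 | (947 − 362), so the pair is consistent; merging gives x ≡ 12101 (mod 159874), where 159874 = lcm(559, 3718).
The solution is unique modulo lcm(559, 3718) = 159874.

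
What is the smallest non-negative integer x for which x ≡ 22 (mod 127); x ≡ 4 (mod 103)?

From x ≡ 22 (mod 127) write x = 22 + 127t. Substituting into x ≡ 4 (mod 103) gives 127t ≡ 85 (mod 103), and since 24⁻¹ ≡ 73 (mod 103), t ≡ 25. Hence x ≡ 22 + 127·25 = 3197 (mod 13081).

3197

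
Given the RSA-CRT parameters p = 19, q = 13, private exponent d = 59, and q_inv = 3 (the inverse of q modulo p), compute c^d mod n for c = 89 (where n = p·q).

71

d_p = d mod (p−1) = 59 mod 18 = 5; d_q = d mod (q−1) = 11.
m₁ = c^(d_p) mod p: c ≡ 13 (mod 19), and 13^5 mod 19 = 14.
m₂ = c^(d_q) mod q: c ≡ 11 (mod 13), and 11^11 mod 13 = 6.
h = q_inv·(m₁ − m₂) mod p = 3·(14 − 6) mod 19 = 5.
m = m₂ + h·q = 6 + 5·13 = 71.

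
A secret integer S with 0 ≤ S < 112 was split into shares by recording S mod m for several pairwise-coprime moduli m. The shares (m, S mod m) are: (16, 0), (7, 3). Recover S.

80

From S ≡ 0 (mod 16) write S = 0 + 16t. Substituting into S ≡ 3 (mod 7) gives 16t ≡ 3 (mod 7), and since 2⁻¹ ≡ 4 (mod 7), t ≡ 5. Hence S ≡ 0 + 16·5 = 80 (mod 112).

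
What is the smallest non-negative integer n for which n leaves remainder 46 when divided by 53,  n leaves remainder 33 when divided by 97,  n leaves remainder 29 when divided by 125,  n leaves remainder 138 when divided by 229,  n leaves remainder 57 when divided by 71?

2434677529

From n ≡ 46 (mod 53) write n = 46 + 53t. Substituting into n ≡ 33 (mod 97) gives 53t ≡ 84 (mod 97), and since 53⁻¹ ≡ 11 (mod 97), t ≡ 51. Hence n ≡ 46 + 53·51 = 2749 (mod 5141).
From n ≡ 2749 (mod 5141) write n = 2749 + 5141t. Substituting into n ≡ 29 (mod 125) gives 5141t ≡ 30 (mod 125), and since 16⁻¹ ≡ 86 (mod 125), t ≡ 80. Hence n ≡ 2749 + 5141·80 = 414029 (mod 642625).
From n ≡ 414029 (mod 642625) write n = 414029 + 642625t. Substituting into n ≡ 138 (mod 229) gives 642625t ≡ 141 (mod 229), and since 51⁻¹ ≡ 9 (mod 229), t ≡ 124. Hence n ≡ 414029 + 642625·124 = 80099529 (mod 147161125).
From n ≡ 80099529 (mod 147161125) write n = 80099529 + 147161125t. Substituting into n ≡ 57 (mod 71) gives 147161125t ≡ 30 (mod 71), and since 64⁻¹ ≡ 10 (mod 71), t ≡ 16. Hence n ≡ 80099529 + 147161125·16 = 2434677529 (mod 10448439875).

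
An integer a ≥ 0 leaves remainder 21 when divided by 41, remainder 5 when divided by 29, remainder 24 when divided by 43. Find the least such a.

7893

Combine the congruences pairwise.
From a ≡ 21 (mod 41) write a = 21 + 41t. Substituting into a ≡ 5 (mod 29) gives 41t ≡ 13 (mod 29), and since 12⁻¹ ≡ 17 (mod 29), t ≡ 18. Hence a ≡ 21 + 41·18 = 759 (mod 1189).
From a ≡ 759 (mod 1189) write a = 759 + 1189t. Substituting into a ≡ 24 (mod 43) gives 1189t ≡ 39 (mod 43), and since 28⁻¹ ≡ 20 (mod 43), t ≡ 6. Hence a ≡ 759 + 1189·6 = 7893 (mod 51127).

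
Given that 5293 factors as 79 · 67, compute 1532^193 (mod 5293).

4023

Mod 79: 1532 ≡ 31; by Fermat, exponent reduces to 193 mod 78 = 37; 31^37 ≡ 73 (mod 79).
Mod 67: 1532 ≡ 58; by Fermat, exponent reduces to 193 mod 66 = 61; 58^61 ≡ 3 (mod 67).
Combine by CRT: x ≡ 73 (mod 79), x ≡ 3 (mod 67) ⇒ x ≡ 4023 (mod 5293).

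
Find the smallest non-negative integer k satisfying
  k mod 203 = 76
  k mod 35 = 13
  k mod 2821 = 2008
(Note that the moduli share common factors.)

gcd(203, 35) = 7 and 7 | (13 − 76), so the pair is consistent; merging gives k ≡ 888 (mod 1015), where 1015 = lcm(203, 35).
gcd(1015, 2821) = 7 and 7 | (2008 − 888), so the pair is consistent; merging gives k ≡ 16113 (mod 409045), where 409045 = lcm(1015, 2821).
The solution is unique modulo lcm(203, 35, 2821) = 409045.

16113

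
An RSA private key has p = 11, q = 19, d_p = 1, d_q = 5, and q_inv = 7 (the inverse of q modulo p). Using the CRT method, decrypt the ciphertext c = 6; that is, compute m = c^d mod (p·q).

m₁ = c^(d_p) mod p: c ≡ 6 (mod 11), and 6^1 mod 11 = 6.
m₂ = c^(d_q) mod q: c ≡ 6 (mod 19), and 6^5 mod 19 = 5.
h = q_inv·(m₁ − m₂) mod p = 7·(6 − 5) mod 11 = 7.
m = m₂ + h·q = 5 + 7·19 = 138.

138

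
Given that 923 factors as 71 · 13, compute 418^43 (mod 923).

297

Mod 71: 418 ≡ 63; 63^43 ≡ 13 (mod 71).
Mod 13: 418 ≡ 2; by Fermat, exponent reduces to 43 mod 12 = 7; 2^7 ≡ 11 (mod 13).
Combine by CRT: x ≡ 13 (mod 71), x ≡ 11 (mod 13) ⇒ x ≡ 297 (mod 923).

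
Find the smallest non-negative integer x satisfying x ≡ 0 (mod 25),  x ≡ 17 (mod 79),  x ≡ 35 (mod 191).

The moduli are pairwise coprime; N = 25·79·191 = 377225.
N/25 = 15089; 15089 ≡ 14 (mod 25); 14·9 ≡ 1, so inverse 9.
N/79 = 4775; 4775 ≡ 35 (mod 79); 35·70 ≡ 1, so inverse 70.
N/191 = 1975; 1975 ≡ 65 (mod 191); 65·144 ≡ 1, so inverse 144.
x ≡ 0·15089·9 + 17·4775·70 + 35·1975·144 = 15636250.
15636250 mod 377225 = 170025.

170025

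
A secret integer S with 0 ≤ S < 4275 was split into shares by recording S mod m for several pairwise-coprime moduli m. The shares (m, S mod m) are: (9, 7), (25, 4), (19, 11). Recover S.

From S ≡ 7 (mod 9) write S = 7 + 9t. Substituting into S ≡ 4 (mod 25) gives 9t ≡ 22 (mod 25), and since 9⁻¹ ≡ 14 (mod 25), t ≡ 8. Hence S ≡ 7 + 9·8 = 79 (mod 225).
From S ≡ 79 (mod 225) write S = 79 + 225t. Substituting into S ≡ 11 (mod 19) gives 225t ≡ 8 (mod 19), and since 16⁻¹ ≡ 6 (mod 19), t ≡ 10. Hence S ≡ 79 + 225·10 = 2329 (mod 4275).

2329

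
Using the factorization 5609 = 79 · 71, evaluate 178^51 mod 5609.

Mod 79: 178 ≡ 20; 20^51 ≡ 62 (mod 79).
Mod 71: 178 ≡ 36; 36^51 ≡ 24 (mod 71).
Combine by CRT: x ≡ 62 (mod 79), x ≡ 24 (mod 71) ⇒ x ≡ 1089 (mod 5609).

1089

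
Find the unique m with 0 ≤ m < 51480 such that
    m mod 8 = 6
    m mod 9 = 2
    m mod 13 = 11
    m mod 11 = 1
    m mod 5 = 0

38270

The moduli are pairwise coprime; N = 8·9·13·11·5 = 51480.
N/8 = 6435; 6435 ≡ 3 (mod 8); 3·3 ≡ 1, so inverse 3.
N/9 = 5720; 5720 ≡ 5 (mod 9); 5·2 ≡ 1, so inverse 2.
N/13 = 3960; 3960 ≡ 8 (mod 13); 8·5 ≡ 1, so inverse 5.
N/11 = 4680; 4680 ≡ 5 (mod 11); 5·9 ≡ 1, so inverse 9.
N/5 = 10296; 10296 ≡ 1 (mod 5), inverse 1.
m ≡ 6·6435·3 + 2·5720·2 + 11·3960·5 + 1·4680·9 + 0·10296·1 = 398630.
398630 mod 51480 = 38270.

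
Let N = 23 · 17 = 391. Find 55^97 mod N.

Mod 23: 55 ≡ 9; by Fermat, exponent reduces to 97 mod 22 = 9; 9^9 ≡ 2 (mod 23).
Mod 17: 55 ≡ 4; by Fermat, exponent reduces to 97 mod 16 = 1; 4^1 ≡ 4 (mod 17).
Combine by CRT: x ≡ 2 (mod 23), x ≡ 4 (mod 17) ⇒ x ≡ 140 (mod 391).

140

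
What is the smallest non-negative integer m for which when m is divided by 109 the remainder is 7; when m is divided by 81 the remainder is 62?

3059

Combine the congruences pairwise.
From m ≡ 7 (mod 109) write m = 7 + 109t. Substituting into m ≡ 62 (mod 81) gives 109t ≡ 55 (mod 81), and since 28⁻¹ ≡ 55 (mod 81), t ≡ 28. Hence m ≡ 7 + 109·28 = 3059 (mod 8829).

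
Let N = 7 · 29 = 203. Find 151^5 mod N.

Mod 7: 151 ≡ 4; 4^5 ≡ 2 (mod 7).
Mod 29: 151 ≡ 6; 6^5 ≡ 4 (mod 29).
Combine by CRT: x ≡ 2 (mod 7), x ≡ 4 (mod 29) ⇒ x ≡ 149 (mod 203).

149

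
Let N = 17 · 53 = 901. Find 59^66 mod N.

47

Mod 17: 59 ≡ 8; by Fermat, exponent reduces to 66 mod 16 = 2; 8^2 ≡ 13 (mod 17).
Mod 53: 59 ≡ 6; by Fermat, exponent reduces to 66 mod 52 = 14; 6^14 ≡ 47 (mod 53).
Combine by CRT: x ≡ 13 (mod 17), x ≡ 47 (mod 53) ⇒ x ≡ 47 (mod 901).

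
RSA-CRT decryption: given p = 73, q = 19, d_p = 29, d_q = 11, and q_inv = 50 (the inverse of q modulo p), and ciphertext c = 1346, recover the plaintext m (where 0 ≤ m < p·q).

m₁ = c^(d_p) mod p: c ≡ 32 (mod 73), and 32^29 mod 73 = 2.
m₂ = c^(d_q) mod q: c ≡ 16 (mod 19), and 16^11 mod 19 = 9.
h = q_inv·(m₁ − m₂) mod p = 50·(2 − 9) mod 73 = 15.
m = m₂ + h·q = 9 + 15·19 = 294.

294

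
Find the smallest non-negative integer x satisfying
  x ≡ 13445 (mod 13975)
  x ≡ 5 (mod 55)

111270

Combine the congruences pairwise.
gcd(13975, 55) = 5 and 5 | (5 − 13445), so the pair is consistent; merging gives x ≡ 111270 (mod 153725), where 153725 = lcm(13975, 55).
The solution is unique modulo lcm(13975, 55) = 153725.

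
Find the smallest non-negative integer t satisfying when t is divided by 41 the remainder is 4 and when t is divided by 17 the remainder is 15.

168

From t ≡ 4 (mod 41) write t = 4 + 41s. Substituting into t ≡ 15 (mod 17) gives 41s ≡ 11 (mod 17), and since 7⁻¹ ≡ 5 (mod 17), s ≡ 4. Hence t ≡ 4 + 41·4 = 168 (mod 697).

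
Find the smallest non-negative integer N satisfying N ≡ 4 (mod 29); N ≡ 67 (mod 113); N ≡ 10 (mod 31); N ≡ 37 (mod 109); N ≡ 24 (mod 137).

1212109031

From N ≡ 4 (mod 29) write N = 4 + 29t. Substituting into N ≡ 67 (mod 113) gives 29t ≡ 63 (mod 113), and since 29⁻¹ ≡ 39 (mod 113), t ≡ 84. Hence N ≡ 4 + 29·84 = 2440 (mod 3277).
From N ≡ 2440 (mod 3277) write N = 2440 + 3277t. Substituting into N ≡ 10 (mod 31) gives 3277t ≡ 19 (mod 31), and since 22⁻¹ ≡ 24 (mod 31), t ≡ 22. Hence N ≡ 2440 + 3277·22 = 74534 (mod 101587).
From N ≡ 74534 (mod 101587) write N = 74534 + 101587t. Substituting into N ≡ 37 (mod 109) gives 101587t ≡ 59 (mod 109), and since 108⁻¹ ≡ 108 (mod 109), t ≡ 50. Hence N ≡ 74534 + 101587·50 = 5153884 (mod 11072983).
From N ≡ 5153884 (mod 11072983) write N = 5153884 + 11072983t. Substituting into N ≡ 24 (mod 137) gives 11072983t ≡ 80 (mod 137), and since 95⁻¹ ≡ 75 (mod 137), t ≡ 109. Hence N ≡ 5153884 + 11072983·109 = 1212109031 (mod 1516998671).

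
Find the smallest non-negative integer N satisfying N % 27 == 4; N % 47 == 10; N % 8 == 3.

7483

The moduli are pairwise coprime; M = 27·47·8 = 10152.
M/27 = 376; 376 ≡ 25 (mod 27); 25·13 ≡ 1, so inverse 13.
M/47 = 216; 216 ≡ 28 (mod 47); 28·42 ≡ 1, so inverse 42.
M/8 = 1269; 1269 ≡ 5 (mod 8); 5·5 ≡ 1, so inverse 5.
N ≡ 4·376·13 + 10·216·42 + 3·1269·5 = 129307.
129307 mod 10152 = 7483.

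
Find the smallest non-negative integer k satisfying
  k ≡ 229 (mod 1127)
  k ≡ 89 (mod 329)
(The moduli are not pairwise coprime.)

gcd(1127, 329) = 7 and 7 | (89 − 229), so the pair is consistent; merging gives k ≡ 52071 (mod 52969), where 52969 = lcm(1127, 329).
The solution is unique modulo lcm(1127, 329) = 52969.

52071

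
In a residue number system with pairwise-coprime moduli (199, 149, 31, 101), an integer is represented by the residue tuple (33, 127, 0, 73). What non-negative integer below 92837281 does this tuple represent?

The moduli are pairwise coprime; N = 199·149·31·101 = 92837281.
N/199 = 466519; 466519 ≡ 63 (mod 199); 63·139 ≡ 1, so inverse 139.
N/149 = 623069; 623069 ≡ 100 (mod 149); 100·76 ≡ 1, so inverse 76.
N/31 = 2994751; 2994751 ≡ 27 (mod 31); 27·23 ≡ 1, so inverse 23.
N/101 = 919181; 919181 ≡ 81 (mod 101); 81·5 ≡ 1, so inverse 5.
x ≡ 33·466519·139 + 127·623069·76 + 0·2994751·23 + 73·919181·5 = 8489285706.
8489285706 mod 92837281 = 41093135.

41093135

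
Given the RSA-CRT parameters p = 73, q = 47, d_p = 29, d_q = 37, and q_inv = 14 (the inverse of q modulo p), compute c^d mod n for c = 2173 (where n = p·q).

m₁ = c^(d_p) mod p: c ≡ 56 (mod 73), and 56^29 mod 73 = 66.
m₂ = c^(d_q) mod q: c ≡ 11 (mod 47), and 11^37 mod 47 = 26.
h = q_inv·(m₁ − m₂) mod p = 14·(66 − 26) mod 73 = 49.
m = m₂ + h·q = 26 + 49·47 = 2329.

2329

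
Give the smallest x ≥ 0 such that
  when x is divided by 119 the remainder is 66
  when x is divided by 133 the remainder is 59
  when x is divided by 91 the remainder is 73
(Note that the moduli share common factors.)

Combine the congruences pairwise.
gcd(119, 133) = 7 and 7 | (59 − 66), so the pair is consistent; merging gives x ≡ 1256 (mod 2261), where 2261 = lcm(119, 133).
gcd(2261, 91) = 7 and 7 | (73 − 1256), so the pair is consistent; merging gives x ≡ 1256 (mod 29393), where 29393 = lcm(2261, 91).
The solution is unique modulo lcm(119, 133, 91) = 29393.

1256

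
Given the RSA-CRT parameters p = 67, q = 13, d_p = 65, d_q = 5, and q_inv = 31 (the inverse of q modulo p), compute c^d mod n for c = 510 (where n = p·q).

m₁ = c^(d_p) mod p: c ≡ 41 (mod 67), and 41^65 mod 67 = 18.
m₂ = c^(d_q) mod q: c ≡ 3 (mod 13), and 3^5 mod 13 = 9.
h = q_inv·(m₁ − m₂) mod p = 31·(18 − 9) mod 67 = 11.
m = m₂ + h·q = 9 + 11·13 = 152.

152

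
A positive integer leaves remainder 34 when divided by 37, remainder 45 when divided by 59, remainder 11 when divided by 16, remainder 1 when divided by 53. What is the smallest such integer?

1171195

The moduli are pairwise coprime; M = 37·59·16·53 = 1851184.
M/37 = 50032; 50032 ≡ 8 (mod 37); 8·14 ≡ 1, so inverse 14.
M/59 = 31376; 31376 ≡ 47 (mod 59); 47·54 ≡ 1, so inverse 54.
M/16 = 115699; 115699 ≡ 3 (mod 16); 3·11 ≡ 1, so inverse 11.
M/53 = 34928; 34928 ≡ 1 (mod 53), inverse 1.
n ≡ 34·50032·14 + 45·31376·54 + 11·115699·11 + 1·34928·1 = 114093419.
114093419 mod 1851184 = 1171195.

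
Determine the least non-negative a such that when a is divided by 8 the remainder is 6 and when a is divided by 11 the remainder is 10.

From a ≡ 6 (mod 8) write a = 6 + 8t. Substituting into a ≡ 10 (mod 11) gives 8t ≡ 4 (mod 11), and since 8⁻¹ ≡ 7 (mod 11), t ≡ 6. Hence a ≡ 6 + 8·6 = 54 (mod 88).

54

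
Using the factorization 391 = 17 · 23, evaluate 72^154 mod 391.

254

Mod 17: 72 ≡ 4; by Fermat, exponent reduces to 154 mod 16 = 10; 4^10 ≡ 16 (mod 17).
Mod 23: 72 ≡ 3; since 22 | 154, by Fermat 3^154 ≡ 1 (mod 23).
Combine by CRT: x ≡ 16 (mod 17), x ≡ 1 (mod 23) ⇒ x ≡ 254 (mod 391).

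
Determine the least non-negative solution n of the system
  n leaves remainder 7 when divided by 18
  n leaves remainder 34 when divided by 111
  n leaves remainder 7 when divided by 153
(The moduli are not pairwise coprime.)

gcd(18, 111) = 3 and 3 | (34 − 7), so the pair is consistent; merging gives n ≡ 367 (mod 666), where 666 = lcm(18, 111).
gcd(666, 153) = 9 and 9 | (7 − 367), so the pair is consistent; merging gives n ≡ 11023 (mod 11322), where 11322 = lcm(666, 153).
The solution is unique modulo lcm(18, 111, 153) = 11322.

11023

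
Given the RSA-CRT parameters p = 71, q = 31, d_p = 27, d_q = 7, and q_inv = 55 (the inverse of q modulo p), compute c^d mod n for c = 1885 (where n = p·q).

335

m₁ = c^(d_p) mod p: c ≡ 39 (mod 71), and 39^27 mod 71 = 51.
m₂ = c^(d_q) mod q: c ≡ 25 (mod 31), and 25^7 mod 31 = 25.
h = q_inv·(m₁ − m₂) mod p = 55·(51 − 25) mod 71 = 10.
m = m₂ + h·q = 25 + 10·31 = 335.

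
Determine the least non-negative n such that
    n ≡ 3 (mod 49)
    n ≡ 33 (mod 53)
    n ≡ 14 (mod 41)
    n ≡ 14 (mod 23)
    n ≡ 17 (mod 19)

The moduli are pairwise coprime; M = 49·53·41·23·19 = 46530449.
M/49 = 949601; 949601 ≡ 30 (mod 49); 30·18 ≡ 1, so inverse 18.
M/53 = 877933; 877933 ≡ 41 (mod 53); 41·22 ≡ 1, so inverse 22.
M/41 = 1134889; 1134889 ≡ 9 (mod 41); 9·32 ≡ 1, so inverse 32.
M/23 = 2023063; 2023063 ≡ 6 (mod 23); 6·4 ≡ 1, so inverse 4.
M/19 = 2448971; 2448971 ≡ 4 (mod 19); 4·5 ≡ 1, so inverse 5.
n ≡ 3·949601·18 + 33·877933·22 + 14·1134889·32 + 14·2023063·4 + 17·2448971·5 = 1518542147.
1518542147 mod 46530449 = 29567779.

29567779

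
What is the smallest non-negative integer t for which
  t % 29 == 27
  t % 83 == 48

2289

Combine the congruences pairwise.
From t ≡ 27 (mod 29) write t = 27 + 29s. Substituting into t ≡ 48 (mod 83) gives 29s ≡ 21 (mod 83), and since 29⁻¹ ≡ 63 (mod 83), s ≡ 78. Hence t ≡ 27 + 29·78 = 2289 (mod 2407).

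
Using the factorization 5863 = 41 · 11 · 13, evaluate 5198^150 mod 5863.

Mod 41: 5198 ≡ 32; by Fermat, exponent reduces to 150 mod 40 = 30; 32^30 ≡ 40 (mod 41).
Mod 11: 5198 ≡ 6; since 10 | 150, by Fermat 6^150 ≡ 1 (mod 11).
Mod 13: 5198 ≡ 11; by Fermat, exponent reduces to 150 mod 12 = 6; 11^6 ≡ 12 (mod 13).
Combine by CRT: x ≡ 40 (mod 41), x ≡ 1 (mod 11), x ≡ 12 (mod 13) ⇒ x ≡ 3730 (mod 5863).

3730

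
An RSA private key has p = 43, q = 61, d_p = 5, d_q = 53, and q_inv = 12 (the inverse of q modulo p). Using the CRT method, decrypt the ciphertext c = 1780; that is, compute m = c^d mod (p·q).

m₁ = c^(d_p) mod p: c ≡ 17 (mod 43), and 17^5 mod 43 = 40.
m₂ = c^(d_q) mod q: c ≡ 11 (mod 61), and 11^53 mod 61 = 11.
h = q_inv·(m₁ − m₂) mod p = 12·(40 − 11) mod 43 = 4.
m = m₂ + h·q = 11 + 4·61 = 255.

255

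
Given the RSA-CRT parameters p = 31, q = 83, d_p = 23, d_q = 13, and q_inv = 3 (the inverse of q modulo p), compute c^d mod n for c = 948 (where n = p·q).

565

m₁ = c^(d_p) mod p: c ≡ 18 (mod 31), and 18^23 mod 31 = 7.
m₂ = c^(d_q) mod q: c ≡ 35 (mod 83), and 35^13 mod 83 = 67.
h = q_inv·(m₁ − m₂) mod p = 3·(7 − 67) mod 31 = 6.
m = m₂ + h·q = 67 + 6·83 = 565.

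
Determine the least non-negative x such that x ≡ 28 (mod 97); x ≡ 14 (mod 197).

7303

From x ≡ 28 (mod 97) write x = 28 + 97t. Substituting into x ≡ 14 (mod 197) gives 97t ≡ 183 (mod 197), and since 97⁻¹ ≡ 65 (mod 197), t ≡ 75. Hence x ≡ 28 + 97·75 = 7303 (mod 19109).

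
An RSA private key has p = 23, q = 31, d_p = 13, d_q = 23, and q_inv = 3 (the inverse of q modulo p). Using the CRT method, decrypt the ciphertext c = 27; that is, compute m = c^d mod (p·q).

246

m₁ = c^(d_p) mod p: c ≡ 4 (mod 23), and 4^13 mod 23 = 16.
m₂ = c^(d_q) mod q: c ≡ 27 (mod 31), and 27^23 mod 31 = 29.
h = q_inv·(m₁ − m₂) mod p = 3·(16 − 29) mod 23 = 7.
m = m₂ + h·q = 29 + 7·31 = 246.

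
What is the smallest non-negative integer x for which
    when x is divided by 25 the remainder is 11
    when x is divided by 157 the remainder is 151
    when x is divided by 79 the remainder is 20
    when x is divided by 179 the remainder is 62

Combine the congruences pairwise.
From x ≡ 11 (mod 25) write x = 11 + 25t. Substituting into x ≡ 151 (mod 157) gives 25t ≡ 140 (mod 157), and since 25⁻¹ ≡ 44 (mod 157), t ≡ 37. Hence x ≡ 11 + 25·37 = 936 (mod 3925).
From x ≡ 936 (mod 3925) write x = 936 + 3925t. Substituting into x ≡ 20 (mod 79) gives 3925t ≡ 32 (mod 79), and since 54⁻¹ ≡ 60 (mod 79), t ≡ 24. Hence x ≡ 936 + 3925·24 = 95136 (mod 310075).
From x ≡ 95136 (mod 310075) write x = 95136 + 310075t. Substituting into x ≡ 62 (mod 179) gives 310075t ≡ 154 (mod 179), and since 47⁻¹ ≡ 80 (mod 179), t ≡ 148. Hence x ≡ 95136 + 310075·148 = 45986236 (mod 55503425).

45986236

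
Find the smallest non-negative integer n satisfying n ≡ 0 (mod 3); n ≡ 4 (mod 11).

15

From n ≡ 0 (mod 3) write n = 0 + 3t. Substituting into n ≡ 4 (mod 11) gives 3t ≡ 4 (mod 11), and since 3⁻¹ ≡ 4 (mod 11), t ≡ 5. Hence n ≡ 0 + 3·5 = 15 (mod 33).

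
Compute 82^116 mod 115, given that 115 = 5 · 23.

6

Mod 5: 82 ≡ 2; since 4 | 116, by Fermat 2^116 ≡ 1 (mod 5).
Mod 23: 82 ≡ 13; by Fermat, exponent reduces to 116 mod 22 = 6; 13^6 ≡ 6 (mod 23).
Combine by CRT: x ≡ 1 (mod 5), x ≡ 6 (mod 23) ⇒ x ≡ 6 (mod 115).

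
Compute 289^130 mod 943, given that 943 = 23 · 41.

Mod 23: 289 ≡ 13; by Fermat, exponent reduces to 130 mod 22 = 20; 13^20 ≡ 3 (mod 23).
Mod 41: 289 ≡ 2; by Fermat, exponent reduces to 130 mod 40 = 10; 2^10 ≡ 40 (mod 41).
Combine by CRT: x ≡ 3 (mod 23), x ≡ 40 (mod 41) ⇒ x ≡ 532 (mod 943).

532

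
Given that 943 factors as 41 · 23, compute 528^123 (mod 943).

367

Mod 41: 528 ≡ 36; by Fermat, exponent reduces to 123 mod 40 = 3; 36^3 ≡ 39 (mod 41).
Mod 23: 528 ≡ 22; by Fermat, exponent reduces to 123 mod 22 = 13; 22^13 ≡ 22 (mod 23).
Combine by CRT: x ≡ 39 (mod 41), x ≡ 22 (mod 23) ⇒ x ≡ 367 (mod 943).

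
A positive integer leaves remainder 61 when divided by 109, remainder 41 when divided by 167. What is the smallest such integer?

From k ≡ 61 (mod 109) write k = 61 + 109t. Substituting into k ≡ 41 (mod 167) gives 109t ≡ 147 (mod 167), and since 109⁻¹ ≡ 95 (mod 167), t ≡ 104. Hence k ≡ 61 + 109·104 = 11397 (mod 18203).

11397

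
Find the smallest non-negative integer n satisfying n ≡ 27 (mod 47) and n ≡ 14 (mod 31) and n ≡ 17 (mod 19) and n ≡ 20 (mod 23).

618030

From n ≡ 27 (mod 47) write n = 27 + 47t. Substituting into n ≡ 14 (mod 31) gives 47t ≡ 18 (mod 31), and since 16⁻¹ ≡ 2 (mod 31), t ≡ 5. Hence n ≡ 27 + 47·5 = 262 (mod 1457).
From n ≡ 262 (mod 1457) write n = 262 + 1457t. Substituting into n ≡ 17 (mod 19) gives 1457t ≡ 2 (mod 19), and since 13⁻¹ ≡ 3 (mod 19), t ≡ 6. Hence n ≡ 262 + 1457·6 = 9004 (mod 27683).
From n ≡ 9004 (mod 27683) write n = 9004 + 27683t. Substituting into n ≡ 20 (mod 23) gives 27683t ≡ 9 (mod 23), and since 14⁻¹ ≡ 5 (mod 23), t ≡ 22. Hence n ≡ 9004 + 27683·22 = 618030 (mod 636709).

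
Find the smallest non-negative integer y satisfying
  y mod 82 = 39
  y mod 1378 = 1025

gcd(82, 1378) = 2 and 2 | (1025 − 39), so the pair is consistent; merging gives y ≡ 50633 (mod 56498), where 56498 = lcm(82, 1378).
The solution is unique modulo lcm(82, 1378) = 56498.

50633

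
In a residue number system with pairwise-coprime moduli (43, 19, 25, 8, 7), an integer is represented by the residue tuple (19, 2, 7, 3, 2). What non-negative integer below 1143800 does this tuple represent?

516707

Combine the congruences pairwise.
From x ≡ 19 (mod 43) write x = 19 + 43t. Substituting into x ≡ 2 (mod 19) gives 43t ≡ 2 (mod 19), and since 5⁻¹ ≡ 4 (mod 19), t ≡ 8. Hence x ≡ 19 + 43·8 = 363 (mod 817).
From x ≡ 363 (mod 817) write x = 363 + 817t. Substituting into x ≡ 7 (mod 25) gives 817t ≡ 19 (mod 25), and since 17⁻¹ ≡ 3 (mod 25), t ≡ 7. Hence x ≡ 363 + 817·7 = 6082 (mod 20425).
From x ≡ 6082 (mod 20425) write x = 6082 + 20425t. Substituting into x ≡ 3 (mod 8) gives 20425t ≡ 1 (mod 8), and since 1⁻¹ ≡ 1 (mod 8), t ≡ 1. Hence x ≡ 6082 + 20425·1 = 26507 (mod 163400).
From x ≡ 26507 (mod 163400) write x = 26507 + 163400t. Substituting into x ≡ 2 (mod 7) gives 163400t ≡ 4 (mod 7), and since 6⁻¹ ≡ 6 (mod 7), t ≡ 3. Hence x ≡ 26507 + 163400·3 = 516707 (mod 1143800).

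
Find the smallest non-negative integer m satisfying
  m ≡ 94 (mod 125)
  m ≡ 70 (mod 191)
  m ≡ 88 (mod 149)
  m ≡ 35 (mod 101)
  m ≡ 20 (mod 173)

From m ≡ 94 (mod 125) write m = 94 + 125t. Substituting into m ≡ 70 (mod 191) gives 125t ≡ 167 (mod 191), and since 125⁻¹ ≡ 136 (mod 191), t ≡ 174. Hence m ≡ 94 + 125·174 = 21844 (mod 23875).
From m ≡ 21844 (mod 23875) write m = 21844 + 23875t. Substituting into m ≡ 88 (mod 149) gives 23875t ≡ 147 (mod 149), and since 35⁻¹ ≡ 132 (mod 149), t ≡ 34. Hence m ≡ 21844 + 23875·34 = 833594 (mod 3557375).
From m ≡ 833594 (mod 3557375) write m = 833594 + 3557375t. Substituting into m ≡ 35 (mod 101) gives 3557375t ≡ 95 (mod 101), and since 54⁻¹ ≡ 58 (mod 101), t ≡ 56. Hence m ≡ 833594 + 3557375·56 = 200046594 (mod 359294875).
From m ≡ 200046594 (mod 359294875) write m = 200046594 + 359294875t. Substituting into m ≡ 20 (mod 173) gives 359294875t ≡ 73 (mod 173), and since 171⁻¹ ≡ 86 (mod 173), t ≡ 50. Hence m ≡ 200046594 + 359294875·50 = 18164790344 (mod 62158013375).

18164790344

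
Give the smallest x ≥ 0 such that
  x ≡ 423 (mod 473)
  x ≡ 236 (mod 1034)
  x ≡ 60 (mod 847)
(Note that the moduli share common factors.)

786076

gcd(473, 1034) = 11 and 11 | (236 − 423), so the pair is consistent; merging gives x ≡ 30222 (mod 44462), where 44462 = lcm(473, 1034).
gcd(44462, 847) = 11 and 11 | (60 − 30222), so the pair is consistent; merging gives x ≡ 786076 (mod 3423574), where 3423574 = lcm(44462, 847).
The solution is unique modulo lcm(473, 1034, 847) = 3423574.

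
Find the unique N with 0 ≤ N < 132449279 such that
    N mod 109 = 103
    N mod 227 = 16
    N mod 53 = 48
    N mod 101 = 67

The moduli are pairwise coprime; M = 109·227·53·101 = 132449279.
M/109 = 1215131; 1215131 ≡ 108 (mod 109); 108·108 ≡ 1, so inverse 108.
M/227 = 583477; 583477 ≡ 87 (mod 227); 87·167 ≡ 1, so inverse 167.
M/53 = 2499043; 2499043 ≡ 40 (mod 53); 40·4 ≡ 1, so inverse 4.
M/101 = 1311379; 1311379 ≡ 96 (mod 101); 96·20 ≡ 1, so inverse 20.
N ≡ 103·1215131·108 + 16·583477·167 + 48·2499043·4 + 67·1311379·20 = 17313231904.
17313231904 mod 132449279 = 94825634.

94825634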